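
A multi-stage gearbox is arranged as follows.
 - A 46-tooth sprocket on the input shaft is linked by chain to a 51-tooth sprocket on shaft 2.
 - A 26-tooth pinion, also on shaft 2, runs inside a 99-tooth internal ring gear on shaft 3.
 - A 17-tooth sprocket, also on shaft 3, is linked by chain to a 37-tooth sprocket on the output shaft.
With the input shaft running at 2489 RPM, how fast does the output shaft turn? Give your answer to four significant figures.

Chain: ratio = 51/46 = 1.1087, so shaft 2 turns at 2489 / 1.1087 = 2245 RPM.
Internal gear: ratio = 99/26 = 3.8077, so shaft 3 turns at 2245 / 3.8077 = 589.59 RPM.
Chain: ratio = 37/17 = 2.1765, so the output shaft turns at 589.59 / 2.1765 = 270.89 RPM.

270.9 RPM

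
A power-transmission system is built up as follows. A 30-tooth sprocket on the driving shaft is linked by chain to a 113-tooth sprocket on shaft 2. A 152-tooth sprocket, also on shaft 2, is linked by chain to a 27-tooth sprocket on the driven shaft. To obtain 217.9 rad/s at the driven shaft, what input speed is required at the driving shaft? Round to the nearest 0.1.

Overall ratio R = 3.7667 × 0.17763 = 0.66908.
Required input speed = output speed × R = 217.9 × 0.66908 = 145.79 rad/s.

145.8 rad/s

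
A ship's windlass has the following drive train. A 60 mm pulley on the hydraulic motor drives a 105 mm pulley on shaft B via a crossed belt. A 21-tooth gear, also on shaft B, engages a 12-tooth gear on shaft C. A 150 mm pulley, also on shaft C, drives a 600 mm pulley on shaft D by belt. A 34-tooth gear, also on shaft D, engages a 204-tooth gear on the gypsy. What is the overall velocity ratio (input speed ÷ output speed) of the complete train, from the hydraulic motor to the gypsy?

24

Each stage contributes driven/driver: belt 105/60 = 1.75, gear mesh 12/21 = 0.57143, belt 600/150 = 4, gear mesh 204/34 = 6.
Overall: 1.75 × 0.57143 × 4 × 6 = 24.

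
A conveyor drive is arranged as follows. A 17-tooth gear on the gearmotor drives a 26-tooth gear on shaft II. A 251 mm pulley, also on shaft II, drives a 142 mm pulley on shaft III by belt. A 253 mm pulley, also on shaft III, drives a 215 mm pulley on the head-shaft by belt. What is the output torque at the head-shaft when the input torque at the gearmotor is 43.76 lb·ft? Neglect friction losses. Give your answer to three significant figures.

32.2 lb·ft

gear mesh 26/17 = 1.5294 → τ = 43.76·1.5294 = 66.927 lb·ft
belt 142/251 = 0.56574 → τ = 66.927·0.56574 = 37.863 lb·ft
belt 215/253 = 0.8498 → τ = 37.863·0.8498 = 32.176 lb·ft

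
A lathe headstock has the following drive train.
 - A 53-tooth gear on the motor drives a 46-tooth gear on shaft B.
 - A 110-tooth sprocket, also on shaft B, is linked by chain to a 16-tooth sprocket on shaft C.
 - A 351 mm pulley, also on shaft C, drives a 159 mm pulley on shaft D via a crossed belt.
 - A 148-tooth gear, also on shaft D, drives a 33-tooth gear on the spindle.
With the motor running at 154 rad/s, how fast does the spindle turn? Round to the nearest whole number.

gear mesh 46/53 = 0.86792 → 154/0.86792 = 177.43 rad/s
chain 16/110 = 0.14545 → 177.43/0.14545 = 1219.9 rad/s
belt 159/351 = 0.45299 → 1219.9/0.45299 = 2692.9 rad/s
gear mesh 33/148 = 0.22297 → 2692.9/0.22297 = 12077 rad/s

12077 rad/s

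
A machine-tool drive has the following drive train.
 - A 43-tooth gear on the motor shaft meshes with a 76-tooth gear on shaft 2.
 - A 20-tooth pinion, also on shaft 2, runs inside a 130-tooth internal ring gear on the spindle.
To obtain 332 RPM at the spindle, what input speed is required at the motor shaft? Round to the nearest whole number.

Overall ratio R = 1.7674 × 6.5 = 11.488.
Required input speed = output speed × R = 332 × 11.488 = 3814.1 RPM.

3814 RPM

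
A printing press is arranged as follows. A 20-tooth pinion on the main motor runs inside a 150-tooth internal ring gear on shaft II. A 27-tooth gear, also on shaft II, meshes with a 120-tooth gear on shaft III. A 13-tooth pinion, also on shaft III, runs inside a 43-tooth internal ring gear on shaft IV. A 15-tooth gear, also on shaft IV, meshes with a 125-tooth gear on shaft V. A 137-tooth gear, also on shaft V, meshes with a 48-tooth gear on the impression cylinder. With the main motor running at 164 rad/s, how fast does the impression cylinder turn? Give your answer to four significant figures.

0.5094 rad/s

the main motor → shaft II (internal gear, 150/20): 164 ÷ 7.5 = 21.867 rad/s
shaft II → shaft III (gear mesh, 120/27): 21.867 ÷ 4.4444 = 4.92 rad/s
shaft III → shaft IV (internal gear, 43/13): 4.92 ÷ 3.3077 = 1.4874 rad/s
shaft IV → shaft V (gear mesh, 125/15): 1.4874 ÷ 8.3333 = 0.17849 rad/s
shaft V → the impression cylinder (gear mesh, 48/137): 0.17849 ÷ 0.35036 = 0.50945 rad/s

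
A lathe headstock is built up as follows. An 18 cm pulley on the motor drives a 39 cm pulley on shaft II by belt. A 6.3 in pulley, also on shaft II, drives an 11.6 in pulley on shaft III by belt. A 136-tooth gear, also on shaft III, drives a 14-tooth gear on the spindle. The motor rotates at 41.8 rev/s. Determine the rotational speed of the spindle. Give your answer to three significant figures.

belt 39/18 = 2.1667 → 41.8/2.1667 = 19.292 rev/s
belt 11.6/6.3 = 1.8413 → 19.292/1.8413 = 10.478 rev/s
gear mesh 14/136 = 0.10294 → 10.478/0.10294 = 101.78 rev/s

102 rev/s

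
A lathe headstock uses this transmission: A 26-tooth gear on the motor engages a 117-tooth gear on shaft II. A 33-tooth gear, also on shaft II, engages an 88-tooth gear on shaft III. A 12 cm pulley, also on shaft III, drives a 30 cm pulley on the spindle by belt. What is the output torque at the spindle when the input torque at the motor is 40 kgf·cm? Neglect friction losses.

Gear mesh: ratio = 117/26 = 4.5; torque at shaft II = 40 × 4.5 = 180 kgf·cm.
Gear mesh: ratio = 88/33 = 2.6667; torque at shaft III = 180 × 2.6667 = 480 kgf·cm.
Belt: ratio = 30/12 = 2.5; torque at the spindle = 480 × 2.5 = 1200 kgf·cm.

1200 kgf·cm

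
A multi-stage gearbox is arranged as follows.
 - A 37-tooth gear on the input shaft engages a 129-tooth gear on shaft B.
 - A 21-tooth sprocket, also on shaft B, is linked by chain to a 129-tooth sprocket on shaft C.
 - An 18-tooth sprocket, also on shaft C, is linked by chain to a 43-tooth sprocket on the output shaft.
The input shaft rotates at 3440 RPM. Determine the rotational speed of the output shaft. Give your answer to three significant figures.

the input shaft → shaft B (gear mesh, 129/37): 3440 ÷ 3.4865 = 986.67 RPM
shaft B → shaft C (chain, 129/21): 986.67 ÷ 6.1429 = 160.62 RPM
shaft C → the output shaft (chain, 43/18): 160.62 ÷ 2.3889 = 67.236 RPM

67.2 RPM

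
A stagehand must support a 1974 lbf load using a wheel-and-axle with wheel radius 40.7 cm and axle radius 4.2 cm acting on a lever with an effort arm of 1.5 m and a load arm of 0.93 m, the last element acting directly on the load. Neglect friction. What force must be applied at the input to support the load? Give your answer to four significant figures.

Wheel-and-axle MA = R/r = 40.7/4.2 = 9.6905.
Lever MA = effort arm / load arm = 1.5/0.93 = 1.6129.
Combined ideal MA = 9.6905 × 1.6129 = 15.63.
Effort = load / MA = 1974 / 15.63 = 126.3 lbf.

126.3 lbf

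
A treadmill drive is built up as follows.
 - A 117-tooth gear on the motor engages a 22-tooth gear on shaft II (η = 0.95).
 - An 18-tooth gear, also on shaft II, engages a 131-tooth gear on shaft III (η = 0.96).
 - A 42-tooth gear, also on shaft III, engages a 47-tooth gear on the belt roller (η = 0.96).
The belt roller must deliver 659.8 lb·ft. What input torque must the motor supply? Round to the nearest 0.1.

Overall ratio R = 0.18803 × 7.2778 × 1.119 = 1.5314; overall efficiency η = 0.95 × 0.96 × 0.96 = 0.8755.
Input torque = output torque / (R × η) = 659.8 / (1.5314 × 0.8755) = 492.11 lb·ft.

492.1 lb·ft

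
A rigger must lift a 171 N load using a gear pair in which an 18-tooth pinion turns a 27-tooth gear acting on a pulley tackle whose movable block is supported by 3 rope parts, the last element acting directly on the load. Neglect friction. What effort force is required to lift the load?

38 N

Gear pair MA = 27/18 = 1.5.
Block-and-tackle MA = number of supporting rope parts = 3.
Combined ideal MA = 1.5 × 3 = 4.5.
Effort = load / MA = 171 / 4.5 = 38 N.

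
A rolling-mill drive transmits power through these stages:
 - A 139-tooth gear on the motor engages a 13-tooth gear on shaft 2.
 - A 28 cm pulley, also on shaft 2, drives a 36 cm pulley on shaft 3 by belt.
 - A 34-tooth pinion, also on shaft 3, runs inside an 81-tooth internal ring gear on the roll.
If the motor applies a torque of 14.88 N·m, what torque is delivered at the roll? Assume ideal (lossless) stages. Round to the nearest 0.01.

4.26 N·m

Gear mesh: ratio = 13/139 = 0.093525; torque at shaft 2 = 14.88 × 0.093525 = 1.3917 N·m.
Belt: ratio = 36/28 = 1.2857; torque at shaft 3 = 1.3917 × 1.2857 = 1.7893 N·m.
Internal gear: ratio = 81/34 = 2.3824; torque at the roll = 1.7893 × 2.3824 = 4.2627 N·m.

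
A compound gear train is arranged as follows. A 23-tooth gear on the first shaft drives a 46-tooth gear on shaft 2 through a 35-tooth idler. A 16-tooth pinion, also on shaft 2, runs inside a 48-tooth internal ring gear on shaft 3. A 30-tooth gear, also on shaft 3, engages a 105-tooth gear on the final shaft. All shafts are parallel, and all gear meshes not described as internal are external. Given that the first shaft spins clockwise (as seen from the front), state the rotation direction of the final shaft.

the first shaft → shaft 2: driver → idler → driven is 2 external meshes, 2 reversals → CW.
shaft 2 → shaft 3: internal mesh, same direction → CW.
shaft 3 → the final shaft: external mesh, 1 reversal → CCW.
3 reversals in total — an odd number — so the final shaft turns opposite to the first shaft.

anticlockwise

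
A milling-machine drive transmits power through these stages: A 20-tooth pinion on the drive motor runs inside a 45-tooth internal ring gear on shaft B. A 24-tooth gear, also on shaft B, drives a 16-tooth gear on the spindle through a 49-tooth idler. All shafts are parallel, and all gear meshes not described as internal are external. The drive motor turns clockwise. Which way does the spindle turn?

clockwise

the drive motor → shaft B: internal mesh, same direction → CW.
shaft B → the spindle: driver → idler → driven is 2 external meshes, 2 reversals → CW.
2 reversals in total — an even number — so the spindle turns the same way as the drive motor.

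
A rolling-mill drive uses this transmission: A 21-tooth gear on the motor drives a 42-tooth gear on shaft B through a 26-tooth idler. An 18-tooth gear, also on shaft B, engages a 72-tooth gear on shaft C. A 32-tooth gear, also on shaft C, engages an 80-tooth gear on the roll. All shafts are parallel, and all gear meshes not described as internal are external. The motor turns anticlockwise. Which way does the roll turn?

the motor → shaft B: driver → idler → driven is 2 external meshes, 2 reversals → CCW.
shaft B → shaft C: external mesh, 1 reversal → CW.
shaft C → the roll: external mesh, 1 reversal → CCW.
4 reversals in total — an even number — so the roll turns the same way as the motor.

anticlockwise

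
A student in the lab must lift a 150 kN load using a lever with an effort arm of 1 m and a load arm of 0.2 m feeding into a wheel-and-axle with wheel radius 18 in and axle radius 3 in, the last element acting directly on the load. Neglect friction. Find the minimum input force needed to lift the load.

Lever MA = effort arm / load arm = 1/0.2 = 5.
Wheel-and-axle MA = R/r = 18/3 = 6.
Combined ideal MA = 5 × 6 = 30.
Effort = load / MA = 150 / 30 = 5 kN.

5 kN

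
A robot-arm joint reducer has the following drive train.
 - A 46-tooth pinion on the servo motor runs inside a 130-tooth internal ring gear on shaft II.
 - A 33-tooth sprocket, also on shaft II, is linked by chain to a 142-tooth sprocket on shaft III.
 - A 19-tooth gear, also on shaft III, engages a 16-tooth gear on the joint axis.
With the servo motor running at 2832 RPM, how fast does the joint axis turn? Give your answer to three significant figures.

277 RPM

internal gear 130/46 = 2.8261 → 2832/2.8261 = 1002.1 RPM
chain 142/33 = 4.303 → 1002.1/4.303 = 232.88 RPM
gear mesh 16/19 = 0.84211 → 232.88/0.84211 = 276.55 RPM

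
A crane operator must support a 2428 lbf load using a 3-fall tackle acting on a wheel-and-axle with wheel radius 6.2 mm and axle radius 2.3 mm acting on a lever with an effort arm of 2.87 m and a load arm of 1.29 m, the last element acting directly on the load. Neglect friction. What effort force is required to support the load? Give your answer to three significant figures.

Block-and-tackle MA = number of supporting rope parts = 3.
Wheel-and-axle MA = R/r = 6.2/2.3 = 2.6957.
Lever MA = effort arm / load arm = 2.87/1.29 = 2.2248.
Combined ideal MA = 3 × 2.6957 × 2.2248 = 17.992.
Effort = load / MA = 2428 / 17.992 = 134.95 lbf.

135 lbf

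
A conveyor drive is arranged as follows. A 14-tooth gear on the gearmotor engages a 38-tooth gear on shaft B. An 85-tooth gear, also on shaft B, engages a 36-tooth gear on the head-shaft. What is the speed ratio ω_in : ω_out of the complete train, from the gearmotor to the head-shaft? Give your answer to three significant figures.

Each stage contributes driven/driver: gear mesh 38/14 = 2.7143, gear mesh 36/85 = 0.42353.
Overall: 2.7143 × 0.42353 = 1.1496.

1.15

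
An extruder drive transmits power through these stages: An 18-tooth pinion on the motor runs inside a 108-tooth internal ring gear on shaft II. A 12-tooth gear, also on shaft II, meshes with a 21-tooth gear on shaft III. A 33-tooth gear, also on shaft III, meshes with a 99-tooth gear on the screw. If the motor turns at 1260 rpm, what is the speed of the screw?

40 rpm

the motor → shaft II (internal gear, 108/18): 1260 ÷ 6 = 210 rpm
shaft II → shaft III (gear mesh, 21/12): 210 ÷ 1.75 = 120 rpm
shaft III → the screw (gear mesh, 99/33): 120 ÷ 3 = 40 rpm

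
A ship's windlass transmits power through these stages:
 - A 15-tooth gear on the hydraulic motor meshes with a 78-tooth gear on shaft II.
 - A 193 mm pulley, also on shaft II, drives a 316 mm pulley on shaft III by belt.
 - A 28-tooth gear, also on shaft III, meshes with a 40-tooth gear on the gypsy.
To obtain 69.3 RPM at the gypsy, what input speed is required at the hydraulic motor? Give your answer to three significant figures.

Overall ratio R = 5.2 × 1.6373 × 1.4286 = 12.163.
Required input speed = output speed × R = 69.3 × 12.163 = 842.88 RPM.

843 RPM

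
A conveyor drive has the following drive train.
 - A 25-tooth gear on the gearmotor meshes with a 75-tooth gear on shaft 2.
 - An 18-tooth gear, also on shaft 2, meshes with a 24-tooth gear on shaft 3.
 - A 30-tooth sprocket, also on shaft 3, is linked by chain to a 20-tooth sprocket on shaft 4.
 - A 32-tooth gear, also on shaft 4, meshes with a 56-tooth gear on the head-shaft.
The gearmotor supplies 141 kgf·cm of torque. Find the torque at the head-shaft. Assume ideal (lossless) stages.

658 kgf·cm

Gear mesh: ratio = 75/25 = 3; torque at shaft 2 = 141 × 3 = 423 kgf·cm.
Gear mesh: ratio = 24/18 = 1.3333; torque at shaft 3 = 423 × 1.3333 = 564 kgf·cm.
Chain: ratio = 20/30 = 0.66667; torque at shaft 4 = 564 × 0.66667 = 376 kgf·cm.
Gear mesh: ratio = 56/32 = 1.75; torque at the head-shaft = 376 × 1.75 = 658 kgf·cm.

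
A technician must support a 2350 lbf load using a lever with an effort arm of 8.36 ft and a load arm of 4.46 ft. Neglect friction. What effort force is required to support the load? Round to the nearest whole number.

1254 lbf

Lever MA = effort arm / load arm = 8.36/4.46 = 1.8744.
Effort = load / MA = 2350 / 1.8744 = 1253.7 lbf.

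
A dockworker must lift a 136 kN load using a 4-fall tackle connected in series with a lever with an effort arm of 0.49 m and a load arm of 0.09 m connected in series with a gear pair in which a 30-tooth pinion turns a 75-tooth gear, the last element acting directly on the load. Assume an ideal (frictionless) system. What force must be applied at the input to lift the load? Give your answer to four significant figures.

2.498 kN

Block-and-tackle MA = number of supporting rope parts = 4.
Lever MA = effort arm / load arm = 0.49/0.09 = 5.4444.
Gear pair MA = 75/30 = 2.5.
Combined ideal MA = 4 × 5.4444 × 2.5 = 54.444.
Effort = load / MA = 136 / 54.444 = 2.498 kN.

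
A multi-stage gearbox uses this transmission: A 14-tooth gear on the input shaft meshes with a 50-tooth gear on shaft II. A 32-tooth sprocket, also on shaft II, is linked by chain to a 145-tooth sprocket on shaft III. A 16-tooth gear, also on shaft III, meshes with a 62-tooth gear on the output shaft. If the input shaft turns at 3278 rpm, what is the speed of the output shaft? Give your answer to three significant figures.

gear mesh 50/14 = 3.5714 → 3278/3.5714 = 917.84 rpm
chain 145/32 = 4.5312 → 917.84/4.5312 = 202.56 rpm
gear mesh 62/16 = 3.875 → 202.56/3.875 = 52.273 rpm

52.3 rpm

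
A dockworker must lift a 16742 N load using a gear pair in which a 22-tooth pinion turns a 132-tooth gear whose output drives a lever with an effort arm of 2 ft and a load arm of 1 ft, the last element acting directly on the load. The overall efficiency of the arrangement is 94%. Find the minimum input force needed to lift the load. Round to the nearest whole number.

1484 N

Gear pair MA = 132/22 = 6.
Lever MA = effort arm / load arm = 2/1 = 2.
Combined ideal MA = 6 × 2 = 12.
Actual MA = 12 × 0.94 = 11.28.
Effort = load / actual MA = 16742 / 11.28 = 1484.2 N.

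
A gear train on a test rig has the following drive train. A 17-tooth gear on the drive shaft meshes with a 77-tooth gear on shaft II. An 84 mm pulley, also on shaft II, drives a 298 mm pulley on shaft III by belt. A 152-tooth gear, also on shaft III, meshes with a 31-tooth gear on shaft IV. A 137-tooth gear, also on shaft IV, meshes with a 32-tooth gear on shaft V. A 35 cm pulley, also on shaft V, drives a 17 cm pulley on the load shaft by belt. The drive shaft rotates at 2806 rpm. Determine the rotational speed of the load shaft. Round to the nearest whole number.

7547 rpm

Gear mesh: ratio = 77/17 = 4.5294, so shaft II turns at 2806 / 4.5294 = 619.51 rpm.
Belt: ratio = 298/84 = 3.5476, so shaft III turns at 619.51 / 3.5476 = 174.63 rpm.
Gear mesh: ratio = 31/152 = 0.20395, so shaft IV turns at 174.63 / 0.20395 = 856.23 rpm.
Gear mesh: ratio = 32/137 = 0.23358, so shaft V turns at 856.23 / 0.23358 = 3665.7 rpm.
Belt: ratio = 17/35 = 0.48571, so the load shaft turns at 3665.7 / 0.48571 = 7547.1 rpm.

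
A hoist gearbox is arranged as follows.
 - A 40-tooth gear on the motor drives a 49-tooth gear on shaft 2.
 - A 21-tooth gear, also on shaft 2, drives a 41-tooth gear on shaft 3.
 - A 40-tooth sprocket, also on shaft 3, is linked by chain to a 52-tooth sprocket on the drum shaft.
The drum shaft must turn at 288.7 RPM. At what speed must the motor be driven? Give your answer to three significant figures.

Overall ratio R = 1.225 × 1.9524 × 1.3 = 3.1092.
Required input speed = output speed × R = 288.7 × 3.1092 = 897.62 RPM.

898 RPM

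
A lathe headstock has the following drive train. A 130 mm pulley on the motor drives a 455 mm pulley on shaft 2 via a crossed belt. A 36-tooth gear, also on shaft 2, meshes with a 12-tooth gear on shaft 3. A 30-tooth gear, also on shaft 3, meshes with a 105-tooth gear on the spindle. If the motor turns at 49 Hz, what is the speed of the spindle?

12 Hz

the motor → shaft 2 (belt, 455/130): 49 ÷ 3.5 = 14 Hz
shaft 2 → shaft 3 (gear mesh, 12/36): 14 ÷ 0.33333 = 42 Hz
shaft 3 → the spindle (gear mesh, 105/30): 42 ÷ 3.5 = 12 Hz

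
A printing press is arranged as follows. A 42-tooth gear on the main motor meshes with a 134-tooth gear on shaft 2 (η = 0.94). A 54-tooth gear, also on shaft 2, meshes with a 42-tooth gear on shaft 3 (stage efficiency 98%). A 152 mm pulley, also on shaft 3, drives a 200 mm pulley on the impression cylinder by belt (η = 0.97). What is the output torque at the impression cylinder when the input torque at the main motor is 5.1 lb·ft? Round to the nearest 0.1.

14.9 lb·ft

Gear mesh: ratio = 134/42 = 3.1905; torque at shaft 2 = 5.1 × 3.1905 × 0.94 = 15.295 lb·ft.
Gear mesh: ratio = 42/54 = 0.77778; torque at shaft 3 = 15.295 × 0.77778 × 0.98 = 11.658 lb·ft.
Belt: ratio = 200/152 = 1.3158; torque at the impression cylinder = 11.658 × 1.3158 × 0.97 = 14.88 lb·ft.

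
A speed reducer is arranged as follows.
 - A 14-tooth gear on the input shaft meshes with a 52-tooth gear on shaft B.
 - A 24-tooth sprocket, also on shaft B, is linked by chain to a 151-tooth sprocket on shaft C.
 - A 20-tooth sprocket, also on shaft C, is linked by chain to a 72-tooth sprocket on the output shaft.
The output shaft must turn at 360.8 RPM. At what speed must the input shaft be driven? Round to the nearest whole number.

Overall ratio R = 3.7143 × 6.2917 × 3.6 = 84.129.
Required input speed = output speed × R = 360.8 × 84.129 = 30354 RPM.

30354 RPM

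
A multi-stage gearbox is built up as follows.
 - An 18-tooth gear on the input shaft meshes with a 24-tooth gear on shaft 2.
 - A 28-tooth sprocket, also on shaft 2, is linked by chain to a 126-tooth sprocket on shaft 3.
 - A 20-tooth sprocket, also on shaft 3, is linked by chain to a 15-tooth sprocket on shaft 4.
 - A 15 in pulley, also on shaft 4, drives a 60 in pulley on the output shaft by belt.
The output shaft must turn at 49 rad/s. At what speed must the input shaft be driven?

Overall ratio R = 1.3333 × 4.5 × 0.75 × 4 = 18.
Required input speed = output speed × R = 49 × 18 = 882 rad/s.

882 rad/s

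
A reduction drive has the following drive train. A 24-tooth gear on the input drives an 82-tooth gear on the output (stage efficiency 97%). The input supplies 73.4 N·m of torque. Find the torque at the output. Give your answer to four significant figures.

After the gear mesh (82/24): 73.4 × 3.4167 × 0.97 = 243.26 N·m

243.3 N·m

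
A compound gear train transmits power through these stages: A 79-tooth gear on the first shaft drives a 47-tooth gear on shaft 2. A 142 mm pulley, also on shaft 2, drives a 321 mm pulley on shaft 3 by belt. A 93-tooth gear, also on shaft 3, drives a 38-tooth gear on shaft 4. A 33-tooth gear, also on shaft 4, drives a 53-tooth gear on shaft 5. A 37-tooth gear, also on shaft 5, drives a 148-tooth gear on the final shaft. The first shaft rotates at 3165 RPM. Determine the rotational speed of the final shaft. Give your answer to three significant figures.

897 RPM

gear mesh 47/79 = 0.59494 → 3165/0.59494 = 5319.9 RPM
belt 321/142 = 2.2606 → 5319.9/2.2606 = 2353.3 RPM
gear mesh 38/93 = 0.4086 → 2353.3/0.4086 = 5759.5 RPM
gear mesh 53/33 = 1.6061 → 5759.5/1.6061 = 3586.1 RPM
gear mesh 148/37 = 4 → 3586.1/4 = 896.53 RPM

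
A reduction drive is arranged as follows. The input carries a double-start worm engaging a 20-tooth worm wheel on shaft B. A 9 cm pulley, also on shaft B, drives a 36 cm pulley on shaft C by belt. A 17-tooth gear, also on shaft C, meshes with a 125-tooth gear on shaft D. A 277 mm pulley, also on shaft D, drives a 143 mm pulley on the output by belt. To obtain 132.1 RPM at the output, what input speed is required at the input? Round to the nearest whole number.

20058 RPM

Overall ratio R = 10 × 4 × 7.3529 × 0.51625 = 151.84.
Required input speed = output speed × R = 132.1 × 151.84 = 20058 RPM.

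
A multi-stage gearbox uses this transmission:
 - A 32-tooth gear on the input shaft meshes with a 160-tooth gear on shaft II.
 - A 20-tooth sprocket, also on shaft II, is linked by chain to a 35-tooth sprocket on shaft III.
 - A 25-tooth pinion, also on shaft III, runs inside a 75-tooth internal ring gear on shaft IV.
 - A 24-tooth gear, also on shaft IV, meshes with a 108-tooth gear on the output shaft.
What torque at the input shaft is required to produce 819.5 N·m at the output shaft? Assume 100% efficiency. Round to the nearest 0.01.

Overall ratio R = 5 × 1.75 × 3 × 4.5 = 118.12.
Input torque = output torque / R = 819.5 / 118.12 = 6.9376 N·m.

6.94 N·m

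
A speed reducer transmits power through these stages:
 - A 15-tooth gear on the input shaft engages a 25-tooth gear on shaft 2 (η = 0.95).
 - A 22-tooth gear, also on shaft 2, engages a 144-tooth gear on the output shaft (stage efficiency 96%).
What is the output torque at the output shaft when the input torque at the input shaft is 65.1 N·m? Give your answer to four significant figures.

gear mesh 25/15 = 1.6667 → τ = 65.1·1.6667·0.95 = 103.07 N·m
gear mesh 144/22 = 6.5455 → τ = 103.07·6.5455·0.96 = 647.69 N·m

647.7 N·m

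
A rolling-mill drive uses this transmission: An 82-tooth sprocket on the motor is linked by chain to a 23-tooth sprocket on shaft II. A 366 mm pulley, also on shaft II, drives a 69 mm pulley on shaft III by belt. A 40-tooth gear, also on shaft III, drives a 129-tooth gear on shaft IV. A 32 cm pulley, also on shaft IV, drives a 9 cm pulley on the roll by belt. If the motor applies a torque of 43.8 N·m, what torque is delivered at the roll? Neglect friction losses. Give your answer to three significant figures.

2.10 N·m

After the chain (23/82): 43.8 × 0.28049 = 12.285 N·m
After the belt (69/366): 12.285 × 0.18852 = 2.3161 N·m
After the gear mesh (129/40): 2.3161 × 3.225 = 7.4694 N·m
After the belt (9/32): 7.4694 × 0.28125 = 2.1008 N·m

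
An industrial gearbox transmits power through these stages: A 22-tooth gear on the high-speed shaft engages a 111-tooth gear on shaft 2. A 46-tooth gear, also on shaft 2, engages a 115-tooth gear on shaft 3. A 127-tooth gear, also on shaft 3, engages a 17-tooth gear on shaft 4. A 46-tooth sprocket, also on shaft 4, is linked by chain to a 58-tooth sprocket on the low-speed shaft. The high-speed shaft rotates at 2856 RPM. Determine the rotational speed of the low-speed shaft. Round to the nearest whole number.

1342 RPM

gear mesh 111/22 = 5.0455 → 2856/5.0455 = 566.05 RPM
gear mesh 115/46 = 2.5 → 566.05/2.5 = 226.42 RPM
gear mesh 17/127 = 0.13386 → 226.42/0.13386 = 1691.5 RPM
chain 58/46 = 1.2609 → 1691.5/1.2609 = 1341.5 RPM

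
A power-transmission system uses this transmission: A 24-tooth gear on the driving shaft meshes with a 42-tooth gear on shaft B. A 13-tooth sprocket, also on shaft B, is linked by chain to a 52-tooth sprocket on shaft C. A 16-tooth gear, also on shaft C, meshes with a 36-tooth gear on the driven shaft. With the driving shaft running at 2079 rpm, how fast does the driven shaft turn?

132 rpm

the driving shaft → shaft B (gear mesh, 42/24): 2079 ÷ 1.75 = 1188 rpm
shaft B → shaft C (chain, 52/13): 1188 ÷ 4 = 297 rpm
shaft C → the driven shaft (gear mesh, 36/16): 297 ÷ 2.25 = 132 rpm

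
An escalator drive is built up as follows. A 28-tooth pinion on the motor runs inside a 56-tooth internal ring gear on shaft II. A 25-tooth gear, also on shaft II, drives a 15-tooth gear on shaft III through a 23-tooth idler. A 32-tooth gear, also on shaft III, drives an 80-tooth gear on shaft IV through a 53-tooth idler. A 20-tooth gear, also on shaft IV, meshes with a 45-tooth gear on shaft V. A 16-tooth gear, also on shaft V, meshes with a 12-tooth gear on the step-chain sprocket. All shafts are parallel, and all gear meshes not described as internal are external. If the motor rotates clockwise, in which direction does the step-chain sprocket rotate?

the motor → shaft II: internal mesh, same direction → CW.
shaft II → shaft III: driver → idler → driven is 2 external meshes, 2 reversals → CW.
shaft III → shaft IV: driver → idler → driven is 2 external meshes, 2 reversals → CW.
shaft IV → shaft V: external mesh, 1 reversal → CCW.
shaft V → the step-chain sprocket: external mesh, 1 reversal → CW.
6 reversals in total — an even number — so the step-chain sprocket turns the same way as the motor.

clockwise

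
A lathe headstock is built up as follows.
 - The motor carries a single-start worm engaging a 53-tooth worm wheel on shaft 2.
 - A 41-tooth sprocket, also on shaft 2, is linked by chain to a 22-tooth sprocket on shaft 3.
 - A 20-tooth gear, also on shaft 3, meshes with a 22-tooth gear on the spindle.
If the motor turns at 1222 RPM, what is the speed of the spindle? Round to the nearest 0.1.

39.1 RPM

worm 53/1 = 53 → 1222/53 = 23.057 RPM
chain 22/41 = 0.53659 → 23.057/0.53659 = 42.969 RPM
gear mesh 22/20 = 1.1 → 42.969/1.1 = 39.063 RPM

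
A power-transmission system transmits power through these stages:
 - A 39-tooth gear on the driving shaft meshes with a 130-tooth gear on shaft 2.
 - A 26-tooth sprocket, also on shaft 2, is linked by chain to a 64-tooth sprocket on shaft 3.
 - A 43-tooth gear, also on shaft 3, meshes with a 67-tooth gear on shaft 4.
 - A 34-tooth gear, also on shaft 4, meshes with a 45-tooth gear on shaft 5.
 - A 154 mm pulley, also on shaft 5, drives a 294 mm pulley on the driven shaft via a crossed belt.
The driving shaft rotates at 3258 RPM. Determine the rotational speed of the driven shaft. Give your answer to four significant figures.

100.9 RPM

Gear mesh: ratio = 130/39 = 3.3333, so shaft 2 turns at 3258 / 3.3333 = 977.4 RPM.
Chain: ratio = 64/26 = 2.4615, so shaft 3 turns at 977.4 / 2.4615 = 397.07 RPM.
Gear mesh: ratio = 67/43 = 1.5581, so shaft 4 turns at 397.07 / 1.5581 = 254.84 RPM.
Gear mesh: ratio = 45/34 = 1.3235, so shaft 5 turns at 254.84 / 1.3235 = 192.54 RPM.
Belt: ratio = 294/154 = 1.9091, so the driven shaft turns at 192.54 / 1.9091 = 100.86 RPM.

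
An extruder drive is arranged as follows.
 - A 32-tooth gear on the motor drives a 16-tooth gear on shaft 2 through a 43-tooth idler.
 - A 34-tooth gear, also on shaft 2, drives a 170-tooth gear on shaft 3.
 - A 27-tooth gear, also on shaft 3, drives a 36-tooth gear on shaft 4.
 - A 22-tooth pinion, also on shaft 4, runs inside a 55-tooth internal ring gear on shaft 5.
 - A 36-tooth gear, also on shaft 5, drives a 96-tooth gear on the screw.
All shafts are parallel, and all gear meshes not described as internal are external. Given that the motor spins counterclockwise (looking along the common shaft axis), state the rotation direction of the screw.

the motor → shaft 2: driver → idler → driven is 2 external meshes, 2 reversals → CCW.
shaft 2 → shaft 3: external mesh, 1 reversal → CW.
shaft 3 → shaft 4: external mesh, 1 reversal → CCW.
shaft 4 → shaft 5: internal mesh, same direction → CCW.
shaft 5 → the screw: external mesh, 1 reversal → CW.
5 reversals in total — an odd number — so the screw turns opposite to the motor.

clockwise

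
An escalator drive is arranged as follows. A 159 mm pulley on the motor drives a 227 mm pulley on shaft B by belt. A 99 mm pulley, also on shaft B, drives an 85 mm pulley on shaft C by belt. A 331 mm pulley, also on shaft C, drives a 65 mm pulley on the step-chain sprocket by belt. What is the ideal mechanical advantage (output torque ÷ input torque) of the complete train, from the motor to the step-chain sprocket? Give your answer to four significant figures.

Each stage contributes driven/driver: belt 227/159 = 1.4277, belt 85/99 = 0.85859, belt 65/331 = 0.19637.
Overall: 1.4277 × 0.85859 × 0.19637 = 0.24071.

0.2407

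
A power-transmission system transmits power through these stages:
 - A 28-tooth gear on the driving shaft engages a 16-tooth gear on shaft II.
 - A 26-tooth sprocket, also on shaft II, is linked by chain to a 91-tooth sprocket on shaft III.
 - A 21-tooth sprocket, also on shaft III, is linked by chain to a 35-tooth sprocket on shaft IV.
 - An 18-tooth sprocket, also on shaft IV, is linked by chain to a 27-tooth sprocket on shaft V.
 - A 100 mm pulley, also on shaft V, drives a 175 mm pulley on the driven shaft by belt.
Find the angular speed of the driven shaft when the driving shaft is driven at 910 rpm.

104 rpm

Gear mesh: ratio = 16/28 = 0.57143, so shaft II turns at 910 / 0.57143 = 1592.5 rpm.
Chain: ratio = 91/26 = 3.5, so shaft III turns at 1592.5 / 3.5 = 455 rpm.
Chain: ratio = 35/21 = 1.6667, so shaft IV turns at 455 / 1.6667 = 273 rpm.
Chain: ratio = 27/18 = 1.5, so shaft V turns at 273 / 1.5 = 182 rpm.
Belt: ratio = 175/100 = 1.75, so the driven shaft turns at 182 / 1.75 = 104 rpm.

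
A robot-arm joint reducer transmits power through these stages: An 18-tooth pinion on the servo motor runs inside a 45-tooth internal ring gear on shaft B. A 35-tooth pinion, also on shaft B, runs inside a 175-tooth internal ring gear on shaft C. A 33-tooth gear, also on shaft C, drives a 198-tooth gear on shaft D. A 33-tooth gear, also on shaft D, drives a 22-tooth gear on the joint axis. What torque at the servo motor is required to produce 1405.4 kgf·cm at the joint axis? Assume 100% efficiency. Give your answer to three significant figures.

28.1 kgf·cm

Overall ratio R = 2.5 × 5 × 6 × 0.66667 = 50.
Input torque = output torque / R = 1405.4 / 50 = 28.108 kgf·cm.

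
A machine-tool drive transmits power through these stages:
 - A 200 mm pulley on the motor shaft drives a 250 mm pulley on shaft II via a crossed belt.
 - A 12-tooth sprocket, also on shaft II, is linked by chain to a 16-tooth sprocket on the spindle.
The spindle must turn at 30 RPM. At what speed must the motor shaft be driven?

50 RPM

Overall ratio R = 1.25 × 1.3333 = 1.6667.
Required input speed = output speed × R = 30 × 1.6667 = 50 RPM.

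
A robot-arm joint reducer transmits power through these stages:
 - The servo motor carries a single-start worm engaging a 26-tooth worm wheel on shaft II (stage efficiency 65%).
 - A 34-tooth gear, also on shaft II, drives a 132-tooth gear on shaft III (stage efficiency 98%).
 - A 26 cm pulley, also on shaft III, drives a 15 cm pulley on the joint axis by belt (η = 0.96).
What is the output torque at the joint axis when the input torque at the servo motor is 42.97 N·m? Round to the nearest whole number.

1530 N·m

Worm: ratio = 26/1 = 26; torque at shaft II = 42.97 × 26 × 0.65 = 726.19 N·m.
Gear mesh: ratio = 132/34 = 3.8824; torque at shaft III = 726.19 × 3.8824 × 0.98 = 2763 N·m.
Belt: ratio = 15/26 = 0.57692; torque at the joint axis = 2763 × 0.57692 × 0.96 = 1530.2 N·m.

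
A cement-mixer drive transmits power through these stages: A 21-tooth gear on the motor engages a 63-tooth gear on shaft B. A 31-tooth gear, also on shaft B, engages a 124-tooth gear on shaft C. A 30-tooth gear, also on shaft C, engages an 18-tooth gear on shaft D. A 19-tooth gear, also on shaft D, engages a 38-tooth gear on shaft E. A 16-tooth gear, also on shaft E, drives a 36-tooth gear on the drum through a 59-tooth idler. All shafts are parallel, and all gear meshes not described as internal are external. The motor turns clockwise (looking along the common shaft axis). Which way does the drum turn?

the motor → shaft B: external mesh, 1 reversal → CCW.
shaft B → shaft C: external mesh, 1 reversal → CW.
shaft C → shaft D: external mesh, 1 reversal → CCW.
shaft D → shaft E: external mesh, 1 reversal → CW.
shaft E → the drum: driver → idler → driven is 2 external meshes, 2 reversals → CW.
6 reversals in total — an even number — so the drum turns the same way as the motor.

clockwise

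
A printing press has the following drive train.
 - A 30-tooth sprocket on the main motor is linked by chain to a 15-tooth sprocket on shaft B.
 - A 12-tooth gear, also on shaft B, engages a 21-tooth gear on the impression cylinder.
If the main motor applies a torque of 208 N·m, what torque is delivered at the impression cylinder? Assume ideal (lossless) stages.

chain 15/30 = 0.5 → τ = 208·0.5 = 104 N·m
gear mesh 21/12 = 1.75 → τ = 104·1.75 = 182 N·m

182 N·m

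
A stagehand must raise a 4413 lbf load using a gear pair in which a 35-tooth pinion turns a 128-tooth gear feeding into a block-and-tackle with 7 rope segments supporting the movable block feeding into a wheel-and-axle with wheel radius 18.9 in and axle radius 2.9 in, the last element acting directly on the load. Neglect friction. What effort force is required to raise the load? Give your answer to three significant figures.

Gear pair MA = 128/35 = 3.6571.
Block-and-tackle MA = number of supporting rope parts = 7.
Wheel-and-axle MA = R/r = 18.9/2.9 = 6.5172.
Combined ideal MA = 3.6571 × 7 × 6.5172 = 166.84.
Effort = load / MA = 4413 / 166.84 = 26.45 lbf.

26.5 lbf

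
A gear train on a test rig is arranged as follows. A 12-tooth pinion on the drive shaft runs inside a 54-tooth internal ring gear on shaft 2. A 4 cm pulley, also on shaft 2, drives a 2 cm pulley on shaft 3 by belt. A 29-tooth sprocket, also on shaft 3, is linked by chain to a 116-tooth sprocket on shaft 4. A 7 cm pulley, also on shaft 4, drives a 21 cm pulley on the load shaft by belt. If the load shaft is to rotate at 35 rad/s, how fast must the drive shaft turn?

945 rad/s

Overall ratio R = 4.5 × 0.5 × 4 × 3 = 27.
Required input speed = output speed × R = 35 × 27 = 945 rad/s.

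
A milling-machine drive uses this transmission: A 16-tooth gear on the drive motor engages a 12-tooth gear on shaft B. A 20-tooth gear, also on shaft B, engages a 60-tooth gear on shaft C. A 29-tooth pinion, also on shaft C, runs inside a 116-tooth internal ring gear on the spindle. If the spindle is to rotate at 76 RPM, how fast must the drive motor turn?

684 RPM

Overall ratio R = 0.75 × 3 × 4 = 9.
Required input speed = output speed × R = 76 × 9 = 684 RPM.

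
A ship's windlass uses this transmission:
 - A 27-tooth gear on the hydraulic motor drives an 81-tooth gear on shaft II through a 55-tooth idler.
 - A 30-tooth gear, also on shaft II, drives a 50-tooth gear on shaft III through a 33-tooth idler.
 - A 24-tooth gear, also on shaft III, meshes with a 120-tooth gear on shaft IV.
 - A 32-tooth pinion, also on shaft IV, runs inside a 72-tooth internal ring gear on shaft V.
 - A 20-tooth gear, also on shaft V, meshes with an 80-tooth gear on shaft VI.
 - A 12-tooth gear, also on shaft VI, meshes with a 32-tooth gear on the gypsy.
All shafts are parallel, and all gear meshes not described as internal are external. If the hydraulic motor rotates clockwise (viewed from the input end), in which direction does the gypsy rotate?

counterclockwise

the hydraulic motor → shaft II: driver → idler → driven is 2 external meshes, 2 reversals → CW.
shaft II → shaft III: driver → idler → driven is 2 external meshes, 2 reversals → CW.
shaft III → shaft IV: external mesh, 1 reversal → CCW.
shaft IV → shaft V: internal mesh, same direction → CCW.
shaft V → shaft VI: external mesh, 1 reversal → CW.
shaft VI → the gypsy: external mesh, 1 reversal → CCW.
7 reversals in total — an odd number — so the gypsy turns opposite to the hydraulic motor.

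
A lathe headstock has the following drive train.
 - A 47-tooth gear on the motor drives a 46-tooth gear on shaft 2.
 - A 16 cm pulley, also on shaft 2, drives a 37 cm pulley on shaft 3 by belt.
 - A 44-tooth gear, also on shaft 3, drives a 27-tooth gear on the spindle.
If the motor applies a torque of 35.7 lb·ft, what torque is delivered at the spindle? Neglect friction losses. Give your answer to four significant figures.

Gear mesh: ratio = 46/47 = 0.97872; torque at shaft 2 = 35.7 × 0.97872 = 34.94 lb·ft.
Belt: ratio = 37/16 = 2.3125; torque at shaft 3 = 34.94 × 2.3125 = 80.8 lb·ft.
Gear mesh: ratio = 27/44 = 0.61364; torque at the spindle = 80.8 × 0.61364 = 49.582 lb·ft.

49.58 lb·ft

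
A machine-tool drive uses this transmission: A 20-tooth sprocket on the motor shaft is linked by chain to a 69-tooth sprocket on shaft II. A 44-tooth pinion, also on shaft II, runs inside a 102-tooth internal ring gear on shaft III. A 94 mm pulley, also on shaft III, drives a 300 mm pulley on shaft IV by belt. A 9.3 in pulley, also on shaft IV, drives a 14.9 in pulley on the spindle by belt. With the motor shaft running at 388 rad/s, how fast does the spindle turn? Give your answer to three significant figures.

9.49 rad/s

chain 69/20 = 3.45 → 388/3.45 = 112.46 rad/s
internal gear 102/44 = 2.3182 → 112.46/2.3182 = 48.514 rad/s
belt 300/94 = 3.1915 → 48.514/3.1915 = 15.201 rad/s
belt 14.9/9.3 = 1.6022 → 15.201/1.6022 = 9.4879 rad/s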